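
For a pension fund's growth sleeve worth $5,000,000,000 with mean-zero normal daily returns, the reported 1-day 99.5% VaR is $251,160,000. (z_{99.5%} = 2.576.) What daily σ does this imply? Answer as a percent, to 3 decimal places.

VaR as a fraction: $251,160,000 / $5,000,000,000 = 5.023%.
σ = VaR / z = 5.023% / 2.576 = 1.950%.

1.950%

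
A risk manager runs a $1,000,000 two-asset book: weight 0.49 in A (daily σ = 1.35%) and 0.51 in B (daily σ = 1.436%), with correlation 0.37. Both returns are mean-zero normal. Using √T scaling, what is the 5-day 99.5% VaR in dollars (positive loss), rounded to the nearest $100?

$66,500

σ_p = √(0.49²·1.35² + 0.51²·1.436² + 2·0.37·0.49·0.51·1.35·1.436) = 1.154%.
σ_{5d} = 1.154% × √5 = 2.580%.
z(99.5%) = 2.576.
VaR = 2.576 × 2.580% = 6.646%; on $1,000,000 that is $66,460.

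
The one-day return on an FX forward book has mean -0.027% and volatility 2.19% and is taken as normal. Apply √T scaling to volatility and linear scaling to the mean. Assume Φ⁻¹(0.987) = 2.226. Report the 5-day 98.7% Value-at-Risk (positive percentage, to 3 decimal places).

σ_{5d} = 2.19% × √5 = 4.897%; μ_{5d} = 5 × -0.027% = -0.135%.
VaR = −(-0.135%) + 2.226 × 4.897% = 11.036%.

11.036%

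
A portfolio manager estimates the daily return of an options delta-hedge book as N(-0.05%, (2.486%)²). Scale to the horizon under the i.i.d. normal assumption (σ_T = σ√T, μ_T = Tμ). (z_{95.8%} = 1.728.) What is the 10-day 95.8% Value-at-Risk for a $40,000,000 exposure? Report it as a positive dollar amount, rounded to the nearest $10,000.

$5,630,000

σ_{10d} = 2.486% × √10 = 7.861%; μ_{10d} = 10 × -0.05% = -0.500%.
VaR = −(-0.500%) + 1.728 × 7.861% = 14.084%.
On $40,000,000: 0.14084 × $40,000,000 = $5,633,600.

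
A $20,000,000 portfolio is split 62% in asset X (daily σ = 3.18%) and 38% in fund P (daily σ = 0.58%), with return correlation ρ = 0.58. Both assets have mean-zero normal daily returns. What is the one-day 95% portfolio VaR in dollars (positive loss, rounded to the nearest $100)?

$693,200

σ_p² = 0.62²·3.18² + 0.38²·0.58² + 2·0.58·0.62·0.38·3.18·0.58 = 4.4398 (%²).
σ_p = √4.4398 = 2.107%.
At 95%, z = 1.645.
VaR = 1.645 × 2.107% = 3.466%; on $20,000,000 that is $693,200.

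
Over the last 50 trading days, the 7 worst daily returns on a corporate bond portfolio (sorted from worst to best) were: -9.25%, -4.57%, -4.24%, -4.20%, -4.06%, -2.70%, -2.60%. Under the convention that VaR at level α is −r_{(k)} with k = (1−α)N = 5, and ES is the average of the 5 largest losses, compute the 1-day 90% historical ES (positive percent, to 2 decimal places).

5.26%

The 5 worst returns sum to -26.32%.
ES = −(-26.32%) / 5 = 5.264% ≈ 5.26%.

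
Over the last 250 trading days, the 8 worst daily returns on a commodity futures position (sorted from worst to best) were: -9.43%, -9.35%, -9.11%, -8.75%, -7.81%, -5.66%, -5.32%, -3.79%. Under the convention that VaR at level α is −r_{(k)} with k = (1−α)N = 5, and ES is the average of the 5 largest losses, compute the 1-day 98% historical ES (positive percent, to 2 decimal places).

The 5 worst returns sum to -44.45%.
ES = −(-44.45%) / 5 = 8.89%.

8.89%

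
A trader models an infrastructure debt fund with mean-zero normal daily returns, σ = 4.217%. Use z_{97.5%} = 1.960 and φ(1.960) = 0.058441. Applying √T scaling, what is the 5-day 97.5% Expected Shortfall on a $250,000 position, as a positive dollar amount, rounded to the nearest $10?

σ_{5d} = 4.217% × √5 = 9.429%.
ES multiplier = φ(z)/(1−α) = 0.058441/0.025 = 2.338.
ES = 9.429% × 2.338 = 22.045%; on $250,000: $55,112.

$55,110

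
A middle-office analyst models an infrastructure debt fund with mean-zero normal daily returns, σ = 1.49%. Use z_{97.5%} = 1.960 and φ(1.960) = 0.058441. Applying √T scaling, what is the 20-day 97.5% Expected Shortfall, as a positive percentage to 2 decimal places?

15.58%

σ_{20d} = 1.49% × √20 = 6.663%.
ES multiplier = φ(z)/(1−α) = 0.058441/0.025 = 2.338.
ES = 6.663% × 2.338 = 15.578%.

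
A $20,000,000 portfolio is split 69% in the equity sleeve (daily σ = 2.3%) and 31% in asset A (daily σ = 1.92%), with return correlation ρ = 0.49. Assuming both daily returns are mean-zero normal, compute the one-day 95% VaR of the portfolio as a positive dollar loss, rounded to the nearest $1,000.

σ_p² = 0.69²·2.3² + 0.31²·1.92² + 2·0.49·0.69·0.31·2.3·1.92 = 3.7985 (%²).
σ_p = √3.7985 = 1.949%.
At 95%, z = 1.645.
VaR = 1.645 × 1.949% = 3.206%; on $20,000,000 that is $641,200.

$641,000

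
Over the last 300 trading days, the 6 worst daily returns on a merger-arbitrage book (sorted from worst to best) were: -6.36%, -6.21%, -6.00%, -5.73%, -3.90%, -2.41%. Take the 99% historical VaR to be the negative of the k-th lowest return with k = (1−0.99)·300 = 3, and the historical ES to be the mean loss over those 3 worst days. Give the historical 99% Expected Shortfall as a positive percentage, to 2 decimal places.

6.19%

The 3 worst returns sum to -18.57%.
ES = −(-18.57%) / 3 = 6.19%.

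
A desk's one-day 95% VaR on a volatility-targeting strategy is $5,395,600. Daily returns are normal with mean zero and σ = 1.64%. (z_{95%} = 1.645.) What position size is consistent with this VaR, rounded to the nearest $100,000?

VaR as a fraction of value: z·σ = 1.645 × 1.64% = 2.6978%.
Position = $5,395,600 / 0.026978 = $200,000,000.

$200,000,000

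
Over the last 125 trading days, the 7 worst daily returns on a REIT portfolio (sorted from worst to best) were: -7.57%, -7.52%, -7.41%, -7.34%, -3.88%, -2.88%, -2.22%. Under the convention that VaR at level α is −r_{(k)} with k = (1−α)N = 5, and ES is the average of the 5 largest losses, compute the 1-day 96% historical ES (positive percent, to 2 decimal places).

The 5 worst returns sum to -33.72%.
ES = −(-33.72%) / 5 = 6.744% ≈ 6.74%.

6.74%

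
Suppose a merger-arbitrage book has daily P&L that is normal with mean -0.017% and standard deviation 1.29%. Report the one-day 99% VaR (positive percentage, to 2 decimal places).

At 99% one-sided, z = 2.326.
VaR = −μ + z·σ = −(-0.017%) + 2.326 × 1.29% = 3.018%.

3.02%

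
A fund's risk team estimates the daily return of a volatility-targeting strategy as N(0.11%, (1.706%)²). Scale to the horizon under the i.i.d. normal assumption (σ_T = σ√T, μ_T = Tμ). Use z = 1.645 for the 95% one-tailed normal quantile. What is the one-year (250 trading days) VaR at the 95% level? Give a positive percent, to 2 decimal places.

σ_{250d} = 1.706% × √250 = 26.974%; μ_{250d} = 250 × 0.11% = 27.500%.
VaR = −(27.500%) + 1.645 × 26.974% = 16.872%.

16.87%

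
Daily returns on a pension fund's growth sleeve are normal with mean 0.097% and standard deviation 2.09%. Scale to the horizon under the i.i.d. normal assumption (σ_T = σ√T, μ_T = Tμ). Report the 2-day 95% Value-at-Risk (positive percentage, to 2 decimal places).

At 95%, z = 1.645.
σ_{2d} = 2.09% × √2 = 2.956%; μ_{2d} = 2 × 0.097% = 0.194%.
VaR = −(0.194%) + 1.645 × 2.956% = 4.669%.

4.67%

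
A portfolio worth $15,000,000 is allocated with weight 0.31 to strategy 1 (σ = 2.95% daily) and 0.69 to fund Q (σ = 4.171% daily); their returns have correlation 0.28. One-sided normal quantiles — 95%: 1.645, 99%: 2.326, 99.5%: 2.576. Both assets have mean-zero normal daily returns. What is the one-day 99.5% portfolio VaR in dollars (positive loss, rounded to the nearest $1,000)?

$1,258,000

σ_p² = 0.31²·2.95² + 0.69²·4.171² + 2·0.28·0.31·0.69·2.95·4.171 = 10.5930 (%²).
σ_p = √10.5930 = 3.255%.
VaR = 2.576 × 3.255% = 8.385%; on $15,000,000 that is $1,257,750.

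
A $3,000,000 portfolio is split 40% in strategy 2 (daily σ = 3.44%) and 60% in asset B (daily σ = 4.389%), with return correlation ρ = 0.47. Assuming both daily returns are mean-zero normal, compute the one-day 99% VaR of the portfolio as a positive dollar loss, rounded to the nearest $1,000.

σ_p² = 0.4²·3.44² + 0.6²·4.389² + 2·0.47·0.4·0.6·3.44·4.389 = 12.2343 (%²).
σ_p = √12.2343 = 3.498%.
At 99%, z = 2.326.
VaR = 2.326 × 3.498% = 8.136%; on $3,000,000 that is $244,080.

$244,000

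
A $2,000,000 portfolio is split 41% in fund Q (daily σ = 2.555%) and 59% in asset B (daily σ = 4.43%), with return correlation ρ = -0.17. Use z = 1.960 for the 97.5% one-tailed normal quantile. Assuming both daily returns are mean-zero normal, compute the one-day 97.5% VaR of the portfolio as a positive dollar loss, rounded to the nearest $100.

σ_p² = 0.41²·2.555² + 0.59²·4.43² + 2·-0.17·0.41·0.59·2.555·4.43 = 6.9979 (%²).
σ_p = √6.9979 = 2.645%.
VaR = 1.960 × 2.645% = 5.184%; on $2,000,000 that is $103,680.

$103,700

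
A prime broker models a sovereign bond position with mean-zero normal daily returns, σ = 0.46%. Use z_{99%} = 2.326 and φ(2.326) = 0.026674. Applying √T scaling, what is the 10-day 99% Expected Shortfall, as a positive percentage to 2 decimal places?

3.88%

σ_{10d} = 0.46% × √10 = 1.455%.
ES multiplier = φ(z)/(1−α) = 0.026674/0.01 = 2.667.
ES = 1.455% × 2.667 = 3.880%.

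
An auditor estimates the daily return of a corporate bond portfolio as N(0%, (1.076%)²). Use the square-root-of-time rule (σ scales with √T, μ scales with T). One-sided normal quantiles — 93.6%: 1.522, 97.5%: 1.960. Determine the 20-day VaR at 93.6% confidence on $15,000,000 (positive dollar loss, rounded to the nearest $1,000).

$1,099,000

σ_{20d} = 1.076% × √20 = 4.812%.
VaR = 1.522 × 4.812% = 7.324%.
On $15,000,000: 0.07324 × $15,000,000 = $1,098,600.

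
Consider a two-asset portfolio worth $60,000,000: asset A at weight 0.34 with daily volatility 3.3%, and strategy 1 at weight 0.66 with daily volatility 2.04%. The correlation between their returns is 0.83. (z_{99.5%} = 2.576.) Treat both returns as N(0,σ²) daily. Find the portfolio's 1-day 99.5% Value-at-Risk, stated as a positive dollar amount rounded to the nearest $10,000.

$3,650,000

σ_p² = 0.34²·3.3² + 0.66²·2.04² + 2·0.83·0.34·0.66·3.3·2.04 = 5.5794 (%²).
σ_p = √5.5794 = 2.362%.
VaR = 2.576 × 2.362% = 6.085%; on $60,000,000 that is $3,651,000.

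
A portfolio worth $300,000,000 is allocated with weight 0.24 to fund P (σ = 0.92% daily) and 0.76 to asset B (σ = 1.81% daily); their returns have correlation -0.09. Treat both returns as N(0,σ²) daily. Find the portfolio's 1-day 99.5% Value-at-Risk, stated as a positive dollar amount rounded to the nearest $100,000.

$10,600,000

σ_p² = 0.24²·0.92² + 0.76²·1.81² + 2·-0.09·0.24·0.76·0.92·1.81 = 1.8864 (%²).
σ_p = √1.8864 = 1.373%.
At 99.5%, z = 2.576.
VaR = 2.576 × 1.373% = 3.537%; on $300,000,000 that is $10,611,000.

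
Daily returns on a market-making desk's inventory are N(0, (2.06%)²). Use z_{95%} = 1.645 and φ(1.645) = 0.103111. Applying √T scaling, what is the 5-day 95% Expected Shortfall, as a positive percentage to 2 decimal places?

σ_{5d} = 2.06% × √5 = 4.606%.
ES multiplier = φ(z)/(1−α) = 0.103111/0.05 = 2.062.
ES = 4.606% × 2.062 = 9.498%.

9.50%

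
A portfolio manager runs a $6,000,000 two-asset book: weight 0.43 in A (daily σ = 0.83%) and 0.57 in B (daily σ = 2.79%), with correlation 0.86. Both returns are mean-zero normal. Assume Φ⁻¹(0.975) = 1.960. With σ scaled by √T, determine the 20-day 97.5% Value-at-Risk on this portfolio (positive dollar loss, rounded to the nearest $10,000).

σ_p = √(0.43²·0.83² + 0.57²·2.79² + 2·0.86·0.43·0.57·0.83·2.79) = 1.906%.
σ_{20d} = 1.906% × √20 = 8.524%.
VaR = 1.960 × 8.524% = 16.707%; on $6,000,000 that is $1,002,420.

$1,000,000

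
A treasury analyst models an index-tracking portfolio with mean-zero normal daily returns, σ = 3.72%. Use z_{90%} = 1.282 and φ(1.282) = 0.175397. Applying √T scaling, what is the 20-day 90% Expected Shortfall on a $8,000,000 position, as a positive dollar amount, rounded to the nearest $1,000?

$2,334,000

σ_{20d} = 3.72% × √20 = 16.636%.
ES multiplier = φ(z)/(1−α) = 0.175397/0.1 = 1.754.
ES = 16.636% × 1.754 = 29.180%; on $8,000,000: $2,334,400.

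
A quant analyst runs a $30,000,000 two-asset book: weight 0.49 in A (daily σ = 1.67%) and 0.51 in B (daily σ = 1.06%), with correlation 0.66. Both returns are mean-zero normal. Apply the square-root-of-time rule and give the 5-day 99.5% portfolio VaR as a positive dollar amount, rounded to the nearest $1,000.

σ_p = √(0.49²·1.67² + 0.51²·1.06² + 2·0.66·0.49·0.51·1.67·1.06) = 1.243%.
σ_{5d} = 1.243% × √5 = 2.779%.
z(99.5%) = 2.576.
VaR = 2.576 × 2.779% = 7.159%; on $30,000,000 that is $2,147,700.

$2,148,000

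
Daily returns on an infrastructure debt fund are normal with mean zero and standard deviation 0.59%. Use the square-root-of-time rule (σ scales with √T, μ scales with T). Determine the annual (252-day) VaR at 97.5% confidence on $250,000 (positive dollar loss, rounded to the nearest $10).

At 97.5%, z = 1.960.
σ_{252d} = 0.59% × √252 = 9.366%.
VaR = 1.960 × 9.366% = 18.357%.
On $250,000: 0.18357 × $250,000 = $45,892.

$45,890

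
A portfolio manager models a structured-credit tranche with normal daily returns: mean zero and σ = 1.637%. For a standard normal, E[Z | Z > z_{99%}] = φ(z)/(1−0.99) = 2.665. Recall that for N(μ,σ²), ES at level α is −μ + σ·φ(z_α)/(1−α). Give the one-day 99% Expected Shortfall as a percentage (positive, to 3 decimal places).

ES = 1.637% × 2.665 = 4.363%.

4.363%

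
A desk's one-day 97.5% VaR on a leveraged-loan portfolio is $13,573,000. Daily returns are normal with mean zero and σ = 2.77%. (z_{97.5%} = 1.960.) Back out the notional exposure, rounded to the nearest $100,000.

$250,000,000

VaR as a fraction of value: z·σ = 1.960 × 2.77% = 5.4292%.
Position = $13,573,000 / 0.054292 = $250,000,000.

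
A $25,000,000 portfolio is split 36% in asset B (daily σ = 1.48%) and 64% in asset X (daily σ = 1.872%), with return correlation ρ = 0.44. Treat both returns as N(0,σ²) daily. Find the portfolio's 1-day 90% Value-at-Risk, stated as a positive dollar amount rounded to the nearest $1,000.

σ_p² = 0.36²·1.48² + 0.64²·1.872² + 2·0.44·0.36·0.64·1.48·1.872 = 2.2810 (%²).
σ_p = √2.2810 = 1.510%.
At 90%, z = 1.282.
VaR = 1.282 × 1.510% = 1.936%; on $25,000,000 that is $484,000.

$484,000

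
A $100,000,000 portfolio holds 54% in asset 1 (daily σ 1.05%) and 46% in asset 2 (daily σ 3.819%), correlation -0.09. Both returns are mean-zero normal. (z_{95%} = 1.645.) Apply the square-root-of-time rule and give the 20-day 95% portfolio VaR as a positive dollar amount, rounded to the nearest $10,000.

σ_p = √(0.54²·1.05² + 0.46²·3.819² + 2·-0.09·0.54·0.46·1.05·3.819) = 1.797%.
σ_{20d} = 1.797% × √20 = 8.036%.
VaR = 1.645 × 8.036% = 13.219%; on $100,000,000 that is $13,219,000.

$13,220,000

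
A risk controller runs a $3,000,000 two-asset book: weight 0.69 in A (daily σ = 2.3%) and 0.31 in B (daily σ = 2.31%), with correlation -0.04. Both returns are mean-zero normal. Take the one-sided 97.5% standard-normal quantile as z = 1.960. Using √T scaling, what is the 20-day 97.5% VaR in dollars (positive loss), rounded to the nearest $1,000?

$451,000

σ_p = √(0.69²·2.3² + 0.31²·2.31² + 2·-0.04·0.69·0.31·2.3·2.31) = 1.715%.
σ_{20d} = 1.715% × √20 = 7.670%.
VaR = 1.960 × 7.670% = 15.033%; on $3,000,000 that is $450,990.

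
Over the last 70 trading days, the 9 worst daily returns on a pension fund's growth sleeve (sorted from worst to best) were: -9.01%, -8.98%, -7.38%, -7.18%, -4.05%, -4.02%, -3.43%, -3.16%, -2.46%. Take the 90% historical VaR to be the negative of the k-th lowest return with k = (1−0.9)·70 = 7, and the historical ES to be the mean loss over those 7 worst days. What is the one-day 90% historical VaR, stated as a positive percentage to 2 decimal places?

3.43%

k = 7; the 7th lowest return is -3.43%, so VaR = 3.43%.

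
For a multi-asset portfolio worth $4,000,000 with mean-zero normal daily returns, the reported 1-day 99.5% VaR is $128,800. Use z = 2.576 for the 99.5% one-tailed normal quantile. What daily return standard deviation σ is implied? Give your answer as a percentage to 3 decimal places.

VaR as a fraction: $128,800 / $4,000,000 = 3.220%.
σ = VaR / z = 3.220% / 2.576 = 1.250%.

1.250%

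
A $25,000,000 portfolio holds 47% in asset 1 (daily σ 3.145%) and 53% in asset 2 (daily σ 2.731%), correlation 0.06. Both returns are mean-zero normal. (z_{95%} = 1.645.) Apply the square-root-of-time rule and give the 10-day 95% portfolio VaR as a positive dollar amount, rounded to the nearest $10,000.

σ_p = √(0.47²·3.145² + 0.53²·2.731² + 2·0.06·0.47·0.53·3.145·2.731) = 2.130%.
σ_{10d} = 2.130% × √10 = 6.736%.
VaR = 1.645 × 6.736% = 11.081%; on $25,000,000 that is $2,770,250.

$2,770,000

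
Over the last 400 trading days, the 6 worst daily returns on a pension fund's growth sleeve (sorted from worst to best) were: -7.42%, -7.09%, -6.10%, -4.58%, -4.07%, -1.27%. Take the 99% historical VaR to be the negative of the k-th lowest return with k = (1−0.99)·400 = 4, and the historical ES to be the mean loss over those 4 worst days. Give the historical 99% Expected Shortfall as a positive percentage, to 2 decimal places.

6.30%

The 4 worst returns sum to -25.19%.
ES = −(-25.19%) / 4 = 6.2975% ≈ 6.30%.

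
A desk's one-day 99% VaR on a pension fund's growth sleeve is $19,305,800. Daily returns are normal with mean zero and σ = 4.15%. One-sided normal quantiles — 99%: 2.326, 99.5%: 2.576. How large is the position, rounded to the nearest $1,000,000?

VaR as a fraction of value: z·σ = 2.326 × 4.15% = 9.6529%.
Position = $19,305,800 / 0.096529 = $200,000,000.

$200,000,000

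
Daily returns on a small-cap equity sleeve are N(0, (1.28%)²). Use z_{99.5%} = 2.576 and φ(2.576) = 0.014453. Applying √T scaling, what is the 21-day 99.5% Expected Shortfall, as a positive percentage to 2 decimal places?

16.96%

σ_{21d} = 1.28% × √21 = 5.866%.
ES multiplier = φ(z)/(1−α) = 0.014453/0.005 = 2.891.
ES = 5.866% × 2.891 = 16.959%.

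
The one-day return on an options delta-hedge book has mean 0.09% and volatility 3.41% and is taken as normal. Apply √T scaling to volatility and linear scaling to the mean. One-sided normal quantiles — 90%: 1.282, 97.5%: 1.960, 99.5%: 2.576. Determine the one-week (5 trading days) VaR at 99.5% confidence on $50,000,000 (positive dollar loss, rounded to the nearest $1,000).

$9,596,000

σ_{5d} = 3.41% × √5 = 7.625%; μ_{5d} = 5 × 0.09% = 0.450%.
VaR = −(0.450%) + 2.576 × 7.625% = 19.192%.
On $50,000,000: 0.19192 × $50,000,000 = $9,596,000.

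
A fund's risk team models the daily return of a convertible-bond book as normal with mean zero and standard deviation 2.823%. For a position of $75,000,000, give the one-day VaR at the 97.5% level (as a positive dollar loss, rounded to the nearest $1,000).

$4,150,000

At 97.5% one-sided, z = 1.960.
VaR = z·σ = 1.960 × 2.823% = 5.533%.
On $75,000,000: 0.05533 × $75,000,000 = $4,149,750.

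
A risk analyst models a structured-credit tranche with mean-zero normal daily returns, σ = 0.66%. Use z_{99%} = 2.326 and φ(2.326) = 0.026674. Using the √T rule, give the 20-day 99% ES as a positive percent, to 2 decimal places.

7.87%

σ_{20d} = 0.66% × √20 = 2.952%.
ES multiplier = φ(z)/(1−α) = 0.026674/0.01 = 2.667.
ES = 2.952% × 2.667 = 7.873%.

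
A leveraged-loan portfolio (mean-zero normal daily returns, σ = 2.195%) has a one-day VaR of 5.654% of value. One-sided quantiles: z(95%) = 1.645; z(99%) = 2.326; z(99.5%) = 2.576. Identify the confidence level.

Implied z = VaR/σ = 5.654 / 2.195 = 2.576.
This matches z(99.5%) = 2.576.

99.5%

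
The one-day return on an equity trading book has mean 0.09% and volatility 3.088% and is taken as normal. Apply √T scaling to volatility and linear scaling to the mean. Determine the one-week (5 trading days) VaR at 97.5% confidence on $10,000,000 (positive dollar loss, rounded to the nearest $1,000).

At 97.5%, z = 1.960.
σ_{5d} = 3.088% × √5 = 6.905%; μ_{5d} = 5 × 0.09% = 0.450%.
VaR = −(0.450%) + 1.960 × 6.905% = 13.084%.
On $10,000,000: 0.13084 × $10,000,000 = $1,308,400.

$1,308,000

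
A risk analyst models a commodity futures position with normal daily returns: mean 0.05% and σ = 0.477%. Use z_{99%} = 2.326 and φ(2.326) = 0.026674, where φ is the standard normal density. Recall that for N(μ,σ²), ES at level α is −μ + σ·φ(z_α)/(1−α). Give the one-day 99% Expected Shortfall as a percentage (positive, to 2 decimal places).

1.22%

Tail multiplier: φ(z)/(1−α) = 0.026674 / 0.01 = 2.667.
ES = −(0.05%) + 0.477% × 2.667 = 1.222%.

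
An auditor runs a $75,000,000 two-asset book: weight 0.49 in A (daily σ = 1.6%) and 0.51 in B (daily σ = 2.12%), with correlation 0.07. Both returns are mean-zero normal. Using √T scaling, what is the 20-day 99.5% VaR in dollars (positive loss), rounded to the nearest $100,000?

σ_p = √(0.49²·1.6² + 0.51²·2.12² + 2·0.07·0.49·0.51·1.6·2.12) = 1.379%.
σ_{20d} = 1.379% × √20 = 6.167%.
z(99.5%) = 2.576.
VaR = 2.576 × 6.167% = 15.886%; on $75,000,000 that is $11,914,500.

$11,900,000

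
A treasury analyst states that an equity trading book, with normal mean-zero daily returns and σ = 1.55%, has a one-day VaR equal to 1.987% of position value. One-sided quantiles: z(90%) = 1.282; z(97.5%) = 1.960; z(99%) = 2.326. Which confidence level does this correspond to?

90%

Implied z = VaR/σ = 1.987 / 1.55 = 1.282.
This matches z(90%) = 1.282.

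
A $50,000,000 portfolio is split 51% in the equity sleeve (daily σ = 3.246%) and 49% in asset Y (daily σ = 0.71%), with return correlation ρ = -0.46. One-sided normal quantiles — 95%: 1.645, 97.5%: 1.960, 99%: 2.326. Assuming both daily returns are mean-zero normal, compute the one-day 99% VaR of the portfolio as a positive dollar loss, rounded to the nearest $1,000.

$1,776,000

σ_p² = 0.51²·3.246² + 0.49²·0.71² + 2·-0.46·0.51·0.49·3.246·0.71 = 2.3317 (%²).
σ_p = √2.3317 = 1.527%.
VaR = 2.326 × 1.527% = 3.552%; on $50,000,000 that is $1,776,000.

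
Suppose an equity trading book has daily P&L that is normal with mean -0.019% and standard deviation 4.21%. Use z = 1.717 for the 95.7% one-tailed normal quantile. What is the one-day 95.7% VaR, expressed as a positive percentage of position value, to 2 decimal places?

VaR = −μ + z·σ = −(-0.019%) + 1.717 × 4.21% = 7.248%.

7.25%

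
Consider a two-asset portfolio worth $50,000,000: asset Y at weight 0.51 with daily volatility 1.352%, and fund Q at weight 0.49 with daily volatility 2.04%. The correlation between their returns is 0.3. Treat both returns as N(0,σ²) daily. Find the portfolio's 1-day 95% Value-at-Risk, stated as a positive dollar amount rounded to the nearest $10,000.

$1,130,000

σ_p² = 0.51²·1.352² + 0.49²·2.04² + 2·0.3·0.51·0.49·1.352·2.04 = 1.8882 (%²).
σ_p = √1.8882 = 1.374%.
At 95%, z = 1.645.
VaR = 1.645 × 1.374% = 2.260%; on $50,000,000 that is $1,130,000.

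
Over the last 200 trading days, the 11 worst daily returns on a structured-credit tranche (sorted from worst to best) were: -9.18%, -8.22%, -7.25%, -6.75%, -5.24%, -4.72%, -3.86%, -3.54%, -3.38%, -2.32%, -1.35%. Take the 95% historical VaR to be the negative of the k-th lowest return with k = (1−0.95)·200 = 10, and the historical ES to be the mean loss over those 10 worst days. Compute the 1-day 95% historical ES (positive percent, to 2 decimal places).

5.45%

The 10 worst returns sum to -54.46%.
ES = −(-54.46%) / 10 = 5.446% ≈ 5.45%.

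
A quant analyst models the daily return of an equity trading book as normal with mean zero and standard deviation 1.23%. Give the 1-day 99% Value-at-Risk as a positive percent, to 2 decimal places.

2.86%

At 99% one-sided, z = 2.326.
VaR = z·σ = 2.326 × 1.23% = 2.861%.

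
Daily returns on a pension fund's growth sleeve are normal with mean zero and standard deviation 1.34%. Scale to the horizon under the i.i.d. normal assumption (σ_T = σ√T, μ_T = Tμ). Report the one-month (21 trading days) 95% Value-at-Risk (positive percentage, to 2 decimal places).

10.10%

At 95%, z = 1.645.
σ_{21d} = 1.34% × √21 = 6.141%.
VaR = 1.645 × 6.141% = 10.102%.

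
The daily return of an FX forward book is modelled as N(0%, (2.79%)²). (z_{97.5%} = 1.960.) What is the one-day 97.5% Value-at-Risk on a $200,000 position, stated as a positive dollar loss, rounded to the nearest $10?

$10,940

VaR = z·σ = 1.960 × 2.79% = 5.468%.
On $200,000: 0.05468 × $200,000 = $10,936.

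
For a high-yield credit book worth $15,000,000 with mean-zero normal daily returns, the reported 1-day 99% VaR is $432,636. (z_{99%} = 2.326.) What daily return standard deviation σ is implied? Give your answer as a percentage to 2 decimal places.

VaR as a fraction: $432,636 / $15,000,000 = 2.884%.
σ = VaR / z = 2.884% / 2.326 = 1.240%.

1.24%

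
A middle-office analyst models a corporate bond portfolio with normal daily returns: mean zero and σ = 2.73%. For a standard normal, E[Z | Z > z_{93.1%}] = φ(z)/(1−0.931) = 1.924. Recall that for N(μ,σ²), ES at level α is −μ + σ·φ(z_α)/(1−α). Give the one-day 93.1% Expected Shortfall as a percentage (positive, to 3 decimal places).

5.253%

ES = 2.73% × 1.924 = 5.253%.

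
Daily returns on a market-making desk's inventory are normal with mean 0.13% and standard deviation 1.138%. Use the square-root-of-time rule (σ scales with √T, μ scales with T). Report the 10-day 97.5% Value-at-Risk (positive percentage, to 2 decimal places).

At 97.5%, z = 1.960.
σ_{10d} = 1.138% × √10 = 3.599%; μ_{10d} = 10 × 0.13% = 1.300%.
VaR = −(1.300%) + 1.960 × 3.599% = 5.754%.

5.75%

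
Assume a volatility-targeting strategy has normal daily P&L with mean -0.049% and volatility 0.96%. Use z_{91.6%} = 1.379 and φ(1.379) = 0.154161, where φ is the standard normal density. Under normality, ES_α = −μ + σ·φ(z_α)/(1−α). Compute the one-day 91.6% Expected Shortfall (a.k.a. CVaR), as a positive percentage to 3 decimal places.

Tail multiplier: φ(z)/(1−α) = 0.154161 / 0.084 = 1.835.
ES = −(-0.049%) + 0.96% × 1.835 = 1.811%.

1.811%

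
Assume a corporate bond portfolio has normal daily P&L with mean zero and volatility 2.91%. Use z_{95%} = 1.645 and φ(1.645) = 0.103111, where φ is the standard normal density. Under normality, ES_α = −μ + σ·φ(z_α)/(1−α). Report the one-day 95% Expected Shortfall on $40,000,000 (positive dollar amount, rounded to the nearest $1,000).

$2,400,000

Tail multiplier: φ(z)/(1−α) = 0.103111 / 0.05 = 2.062.
ES = 2.91% × 2.062 = 6.000%.
On $40,000,000: 0.06000 × $40,000,000 = $2,400,000.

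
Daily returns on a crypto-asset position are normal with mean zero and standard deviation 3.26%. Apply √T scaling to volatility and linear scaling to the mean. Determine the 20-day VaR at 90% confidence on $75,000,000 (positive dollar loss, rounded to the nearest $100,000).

$14,000,000

At 90%, z = 1.282.
σ_{20d} = 3.26% × √20 = 14.579%.
VaR = 1.282 × 14.579% = 18.690%.
On $75,000,000: 0.18690 × $75,000,000 = $14,017,500.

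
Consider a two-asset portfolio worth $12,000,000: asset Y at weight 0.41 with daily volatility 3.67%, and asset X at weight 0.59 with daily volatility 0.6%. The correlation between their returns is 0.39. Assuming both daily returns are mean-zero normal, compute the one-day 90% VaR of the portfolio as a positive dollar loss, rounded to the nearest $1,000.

σ_p² = 0.41²·3.67² + 0.59²·0.6² + 2·0.39·0.41·0.59·3.67·0.6 = 2.8049 (%²).
σ_p = √2.8049 = 1.675%.
At 90%, z = 1.282.
VaR = 1.282 × 1.675% = 2.147%; on $12,000,000 that is $257,640.

$258,000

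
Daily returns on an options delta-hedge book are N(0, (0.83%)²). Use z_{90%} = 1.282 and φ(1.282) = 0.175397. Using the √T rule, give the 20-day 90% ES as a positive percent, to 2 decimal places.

6.51%

σ_{20d} = 0.83% × √20 = 3.712%.
ES multiplier = φ(z)/(1−α) = 0.175397/0.1 = 1.754.
ES = 3.712% × 1.754 = 6.511%.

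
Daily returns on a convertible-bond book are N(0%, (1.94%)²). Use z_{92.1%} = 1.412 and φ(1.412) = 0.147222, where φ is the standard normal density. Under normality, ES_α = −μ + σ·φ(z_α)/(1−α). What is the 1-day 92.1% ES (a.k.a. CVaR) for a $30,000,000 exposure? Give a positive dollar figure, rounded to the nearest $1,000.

$1,085,000

Tail multiplier: φ(z)/(1−α) = 0.147222 / 0.079 = 1.864.
ES = 1.94% × 1.864 = 3.616%.
On $30,000,000: 0.03616 × $30,000,000 = $1,084,800.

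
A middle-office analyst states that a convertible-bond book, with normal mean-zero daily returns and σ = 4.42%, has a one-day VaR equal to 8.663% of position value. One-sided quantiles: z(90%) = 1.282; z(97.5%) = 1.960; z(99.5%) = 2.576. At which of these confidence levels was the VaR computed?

97.5%

Implied z = VaR/σ = 8.663 / 4.42 = 1.960.
This matches z(97.5%) = 1.960.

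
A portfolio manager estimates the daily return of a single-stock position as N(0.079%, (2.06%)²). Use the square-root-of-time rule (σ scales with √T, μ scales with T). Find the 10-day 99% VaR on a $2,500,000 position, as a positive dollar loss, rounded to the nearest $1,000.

At 99%, z = 2.326.
σ_{10d} = 2.06% × √10 = 6.514%; μ_{10d} = 10 × 0.079% = 0.790%.
VaR = −(0.790%) + 2.326 × 6.514% = 14.362%.
On $2,500,000: 0.14362 × $2,500,000 = $359,050.

$359,000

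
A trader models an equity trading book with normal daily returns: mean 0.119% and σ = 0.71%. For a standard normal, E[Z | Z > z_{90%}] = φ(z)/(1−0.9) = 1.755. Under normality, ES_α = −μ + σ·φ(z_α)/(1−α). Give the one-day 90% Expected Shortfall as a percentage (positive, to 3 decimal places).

ES = −(0.119%) + 0.71% × 1.755 = 1.127%.

1.127%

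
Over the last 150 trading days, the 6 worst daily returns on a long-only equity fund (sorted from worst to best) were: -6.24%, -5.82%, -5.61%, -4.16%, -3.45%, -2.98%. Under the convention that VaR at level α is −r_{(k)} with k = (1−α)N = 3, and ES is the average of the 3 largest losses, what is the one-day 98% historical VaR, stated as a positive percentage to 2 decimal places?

5.61%

k = 3; the 3rd lowest return is -5.61%, so VaR = 5.61%.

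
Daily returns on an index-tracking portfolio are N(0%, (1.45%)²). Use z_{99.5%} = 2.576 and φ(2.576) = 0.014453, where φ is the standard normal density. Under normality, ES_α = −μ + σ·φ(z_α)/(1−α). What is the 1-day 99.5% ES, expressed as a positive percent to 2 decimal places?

4.19%

Tail multiplier: φ(z)/(1−α) = 0.014453 / 0.005 = 2.891.
ES = 1.45% × 2.891 = 4.192%.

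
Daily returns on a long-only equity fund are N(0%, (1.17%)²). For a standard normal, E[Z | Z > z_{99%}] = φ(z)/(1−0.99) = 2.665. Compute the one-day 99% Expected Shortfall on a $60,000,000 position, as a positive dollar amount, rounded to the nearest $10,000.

$1,870,000

ES = 1.17% × 2.665 = 3.118%.
On $60,000,000: 0.03118 × $60,000,000 = $1,870,800.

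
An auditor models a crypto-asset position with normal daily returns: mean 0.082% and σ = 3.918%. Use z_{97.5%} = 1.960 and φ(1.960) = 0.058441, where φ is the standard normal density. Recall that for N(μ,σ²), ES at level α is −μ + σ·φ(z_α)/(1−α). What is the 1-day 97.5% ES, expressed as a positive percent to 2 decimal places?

9.08%

Tail multiplier: φ(z)/(1−α) = 0.058441 / 0.025 = 2.338.
ES = −(0.082%) + 3.918% × 2.338 = 9.078%.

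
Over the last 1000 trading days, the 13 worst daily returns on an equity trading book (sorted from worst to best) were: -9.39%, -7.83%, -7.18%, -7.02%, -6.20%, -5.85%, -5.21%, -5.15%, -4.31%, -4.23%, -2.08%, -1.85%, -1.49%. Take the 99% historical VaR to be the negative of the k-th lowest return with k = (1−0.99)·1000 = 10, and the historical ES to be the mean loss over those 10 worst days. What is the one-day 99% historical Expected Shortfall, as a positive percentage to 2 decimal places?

The 10 worst returns sum to -62.37%.
ES = −(-62.37%) / 10 = 6.237% ≈ 6.24%.

6.24%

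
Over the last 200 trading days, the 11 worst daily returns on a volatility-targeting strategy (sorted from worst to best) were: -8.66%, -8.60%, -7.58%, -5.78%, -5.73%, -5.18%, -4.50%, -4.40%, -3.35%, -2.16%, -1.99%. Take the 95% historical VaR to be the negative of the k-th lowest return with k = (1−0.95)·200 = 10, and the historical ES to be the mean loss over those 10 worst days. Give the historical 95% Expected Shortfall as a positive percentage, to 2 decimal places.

5.59%

The 10 worst returns sum to -55.94%.
ES = −(-55.94%) / 10 = 5.594% ≈ 5.59%.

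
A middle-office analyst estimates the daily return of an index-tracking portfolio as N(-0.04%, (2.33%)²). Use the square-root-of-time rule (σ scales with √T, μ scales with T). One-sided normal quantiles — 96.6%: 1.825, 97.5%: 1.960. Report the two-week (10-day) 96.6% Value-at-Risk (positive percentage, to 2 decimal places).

13.85%

σ_{10d} = 2.33% × √10 = 7.368%; μ_{10d} = 10 × -0.04% = -0.400%.
VaR = −(-0.400%) + 1.825 × 7.368% = 13.847%.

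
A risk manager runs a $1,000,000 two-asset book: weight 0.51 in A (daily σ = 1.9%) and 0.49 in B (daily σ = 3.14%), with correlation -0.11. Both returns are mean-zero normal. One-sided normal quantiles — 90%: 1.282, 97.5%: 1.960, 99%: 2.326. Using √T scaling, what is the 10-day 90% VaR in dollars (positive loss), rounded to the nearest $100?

σ_p = √(0.51²·1.9² + 0.49²·3.14² + 2·-0.11·0.51·0.49·1.9·3.14) = 1.726%.
σ_{10d} = 1.726% × √10 = 5.458%.
VaR = 1.282 × 5.458% = 6.997%; on $1,000,000 that is $69,970.

$70,000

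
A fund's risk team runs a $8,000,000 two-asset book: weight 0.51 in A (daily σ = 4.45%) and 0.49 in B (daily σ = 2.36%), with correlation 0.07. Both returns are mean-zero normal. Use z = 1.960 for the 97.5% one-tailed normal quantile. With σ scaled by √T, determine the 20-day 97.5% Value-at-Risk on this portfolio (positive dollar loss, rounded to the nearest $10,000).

$1,840,000

σ_p = √(0.51²·4.45² + 0.49²·2.36² + 2·0.07·0.51·0.49·4.45·2.36) = 2.618%.
σ_{20d} = 2.618% × √20 = 11.708%.
VaR = 1.960 × 11.708% = 22.948%; on $8,000,000 that is $1,835,840.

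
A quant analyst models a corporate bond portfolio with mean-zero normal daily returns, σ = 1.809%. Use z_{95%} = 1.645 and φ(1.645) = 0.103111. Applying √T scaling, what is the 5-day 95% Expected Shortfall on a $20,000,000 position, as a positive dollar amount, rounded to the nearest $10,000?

$1,670,000

σ_{5d} = 1.809% × √5 = 4.045%.
ES multiplier = φ(z)/(1−α) = 0.103111/0.05 = 2.062.
ES = 4.045% × 2.062 = 8.341%; on $20,000,000: $1,668,200.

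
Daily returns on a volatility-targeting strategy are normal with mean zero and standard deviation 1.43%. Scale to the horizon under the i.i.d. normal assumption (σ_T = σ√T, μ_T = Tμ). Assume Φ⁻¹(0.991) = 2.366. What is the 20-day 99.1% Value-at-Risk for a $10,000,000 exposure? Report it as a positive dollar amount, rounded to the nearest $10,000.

$1,510,000

σ_{20d} = 1.43% × √20 = 6.395%.
VaR = 2.366 × 6.395% = 15.131%.
On $10,000,000: 0.15131 × $10,000,000 = $1,513,100.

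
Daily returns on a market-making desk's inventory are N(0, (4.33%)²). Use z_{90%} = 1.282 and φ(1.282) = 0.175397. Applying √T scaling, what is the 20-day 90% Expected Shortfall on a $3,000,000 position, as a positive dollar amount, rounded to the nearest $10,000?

σ_{20d} = 4.33% × √20 = 19.364%.
ES multiplier = φ(z)/(1−α) = 0.175397/0.1 = 1.754.
ES = 19.364% × 1.754 = 33.964%; on $3,000,000: $1,018,920.

$1,020,000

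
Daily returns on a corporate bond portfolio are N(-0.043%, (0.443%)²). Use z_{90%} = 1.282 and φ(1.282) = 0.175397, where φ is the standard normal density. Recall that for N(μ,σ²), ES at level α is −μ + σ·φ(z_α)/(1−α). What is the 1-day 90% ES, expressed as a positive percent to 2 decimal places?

Tail multiplier: φ(z)/(1−α) = 0.175397 / 0.1 = 1.754.
ES = −(-0.043%) + 0.443% × 1.754 = 0.820%.

0.82%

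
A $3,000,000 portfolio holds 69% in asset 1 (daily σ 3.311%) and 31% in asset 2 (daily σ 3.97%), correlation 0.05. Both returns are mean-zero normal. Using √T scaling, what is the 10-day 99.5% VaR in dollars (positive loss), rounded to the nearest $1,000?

$647,000

σ_p = √(0.69²·3.311² + 0.31²·3.97² + 2·0.05·0.69·0.31·3.311·3.97) = 2.649%.
σ_{10d} = 2.649% × √10 = 8.377%.
z(99.5%) = 2.576.
VaR = 2.576 × 8.377% = 21.579%; on $3,000,000 that is $647,370.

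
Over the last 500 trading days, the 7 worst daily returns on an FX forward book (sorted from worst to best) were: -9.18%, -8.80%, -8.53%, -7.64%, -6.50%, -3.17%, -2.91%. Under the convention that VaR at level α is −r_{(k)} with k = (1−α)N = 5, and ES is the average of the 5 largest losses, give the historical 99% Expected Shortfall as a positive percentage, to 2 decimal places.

8.13%

The 5 worst returns sum to -40.65%.
ES = −(-40.65%) / 5 = 8.13%.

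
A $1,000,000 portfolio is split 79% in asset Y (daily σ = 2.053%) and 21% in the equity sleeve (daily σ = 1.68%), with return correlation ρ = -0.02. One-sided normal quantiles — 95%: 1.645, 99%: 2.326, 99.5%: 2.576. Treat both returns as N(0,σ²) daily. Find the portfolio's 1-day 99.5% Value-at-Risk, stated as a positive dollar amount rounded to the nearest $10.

σ_p² = 0.79²·2.053² + 0.21²·1.68² + 2·-0.02·0.79·0.21·2.053·1.68 = 2.7320 (%²).
σ_p = √2.7320 = 1.653%.
VaR = 2.576 × 1.653% = 4.258%; on $1,000,000 that is $42,580.

$42,580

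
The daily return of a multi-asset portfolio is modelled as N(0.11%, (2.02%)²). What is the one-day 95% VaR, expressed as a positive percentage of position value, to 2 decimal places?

3.21%

At 95% one-sided, z = 1.645.
VaR = −μ + z·σ = −(0.11%) + 1.645 × 2.02% = 3.213%.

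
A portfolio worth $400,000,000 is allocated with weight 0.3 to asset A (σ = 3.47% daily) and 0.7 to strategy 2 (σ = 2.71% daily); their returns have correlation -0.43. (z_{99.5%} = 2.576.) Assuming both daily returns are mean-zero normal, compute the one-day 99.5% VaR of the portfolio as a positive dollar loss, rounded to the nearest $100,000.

$17,800,000

σ_p² = 0.3²·3.47² + 0.7²·2.71² + 2·-0.43·0.3·0.7·3.47·2.71 = 2.9840 (%²).
σ_p = √2.9840 = 1.727%.
VaR = 2.576 × 1.727% = 4.449%; on $400,000,000 that is $17,796,000.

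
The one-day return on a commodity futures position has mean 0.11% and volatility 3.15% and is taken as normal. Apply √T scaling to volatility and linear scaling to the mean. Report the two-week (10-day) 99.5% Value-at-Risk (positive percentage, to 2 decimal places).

24.56%

At 99.5%, z = 2.576.
σ_{10d} = 3.15% × √10 = 9.961%; μ_{10d} = 10 × 0.11% = 1.100%.
VaR = −(1.100%) + 2.576 × 9.961% = 24.560%.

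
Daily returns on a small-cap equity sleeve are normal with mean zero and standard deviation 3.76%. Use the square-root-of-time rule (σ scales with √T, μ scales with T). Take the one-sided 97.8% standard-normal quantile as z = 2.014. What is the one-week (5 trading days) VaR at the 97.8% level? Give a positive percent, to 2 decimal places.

σ_{5d} = 3.76% × √5 = 8.408%.
VaR = 2.014 × 8.408% = 16.934%.

16.93%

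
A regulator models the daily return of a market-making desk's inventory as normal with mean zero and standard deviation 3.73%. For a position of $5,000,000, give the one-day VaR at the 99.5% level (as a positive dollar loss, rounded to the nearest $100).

At 99.5% one-sided, z = 2.576.
VaR = z·σ = 2.576 × 3.73% = 9.608%.
On $5,000,000: 0.09608 × $5,000,000 = $480,400.

$480,400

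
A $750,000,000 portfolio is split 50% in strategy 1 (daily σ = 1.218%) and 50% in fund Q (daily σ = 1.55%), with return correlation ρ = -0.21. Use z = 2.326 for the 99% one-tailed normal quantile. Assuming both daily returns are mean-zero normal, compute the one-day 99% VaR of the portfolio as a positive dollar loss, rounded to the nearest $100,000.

σ_p² = 0.5²·1.218² + 0.5²·1.55² + 2·-0.21·0.5·0.5·1.218·1.55 = 0.7733 (%²).
σ_p = √0.7733 = 0.879%.
VaR = 2.326 × 0.879% = 2.045%; on $750,000,000 that is $15,337,500.

$15,300,000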